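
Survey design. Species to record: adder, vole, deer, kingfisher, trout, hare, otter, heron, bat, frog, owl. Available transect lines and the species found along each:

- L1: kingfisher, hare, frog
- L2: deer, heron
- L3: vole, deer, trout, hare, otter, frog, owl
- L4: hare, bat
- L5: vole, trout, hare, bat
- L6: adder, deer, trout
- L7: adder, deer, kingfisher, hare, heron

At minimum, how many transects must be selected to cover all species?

L3, L4, L7 together cover {adder, vole, deer, kingfisher, trout, hare, otter, heron, bat, frog, owl} — every species.
No 2 of the 7 transects cover everything (all 21 pairs fall short), so 3 is minimum.

3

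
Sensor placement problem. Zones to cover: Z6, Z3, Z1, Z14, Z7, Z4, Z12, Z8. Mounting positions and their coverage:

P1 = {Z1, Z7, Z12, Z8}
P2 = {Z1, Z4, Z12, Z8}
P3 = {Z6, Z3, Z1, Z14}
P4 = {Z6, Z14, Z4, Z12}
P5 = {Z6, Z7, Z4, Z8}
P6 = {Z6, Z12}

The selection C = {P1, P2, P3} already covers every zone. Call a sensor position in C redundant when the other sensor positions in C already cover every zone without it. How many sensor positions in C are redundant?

0

Drop P1: Z7 uncovered — not redundant.
Drop P2: Z4 uncovered — not redundant.
Drop P3: Z6, Z3, Z14 uncovered — not redundant.
None of the sensor positions in C is redundant.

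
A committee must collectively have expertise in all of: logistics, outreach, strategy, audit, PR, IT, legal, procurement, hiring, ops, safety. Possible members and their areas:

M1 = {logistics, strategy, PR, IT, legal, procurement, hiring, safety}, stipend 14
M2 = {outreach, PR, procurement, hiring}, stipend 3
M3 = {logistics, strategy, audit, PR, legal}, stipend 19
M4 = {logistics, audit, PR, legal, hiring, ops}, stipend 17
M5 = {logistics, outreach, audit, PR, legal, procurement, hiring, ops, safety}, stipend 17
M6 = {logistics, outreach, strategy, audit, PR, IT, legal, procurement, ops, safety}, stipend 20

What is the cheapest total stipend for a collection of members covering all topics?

M2, M6 cover every topic at stipend 3 + 20 = 23.
Any cover uses at least 2 members; among all covering selections none totals below 23.

23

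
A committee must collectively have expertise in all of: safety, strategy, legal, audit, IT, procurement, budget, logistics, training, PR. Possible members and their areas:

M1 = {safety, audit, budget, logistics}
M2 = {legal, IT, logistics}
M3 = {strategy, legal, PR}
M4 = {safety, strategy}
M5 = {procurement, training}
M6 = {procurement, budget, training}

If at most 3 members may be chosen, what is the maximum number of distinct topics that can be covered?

Choosing M1, M3, M5 covers {safety, strategy, legal, audit, procurement, budget, logistics, training, PR} — 9 topics.
No choice of 3 members does better; here IT is left uncovered.

9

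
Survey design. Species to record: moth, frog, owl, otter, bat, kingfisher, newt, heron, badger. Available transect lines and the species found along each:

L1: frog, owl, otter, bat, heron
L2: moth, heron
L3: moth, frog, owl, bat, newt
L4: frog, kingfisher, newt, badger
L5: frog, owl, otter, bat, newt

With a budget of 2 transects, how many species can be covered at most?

Choosing L1, L4 covers {frog, owl, otter, bat, kingfisher, newt, heron, badger} — 8 species.
No choice of 2 transects does better; here moth is left uncovered.

8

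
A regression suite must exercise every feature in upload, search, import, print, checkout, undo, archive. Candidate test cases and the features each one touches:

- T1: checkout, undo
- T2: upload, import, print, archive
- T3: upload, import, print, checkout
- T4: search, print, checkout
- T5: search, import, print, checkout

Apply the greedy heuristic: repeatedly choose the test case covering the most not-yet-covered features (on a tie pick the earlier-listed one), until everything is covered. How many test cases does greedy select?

Pick 1: T2 covers 4 new features (upload, import, print, archive).
Pick 2: T1 covers 2 new features (checkout, undo).
Pick 3: T4 covers 1 new features (search).
Greedy uses 3 test cases.

3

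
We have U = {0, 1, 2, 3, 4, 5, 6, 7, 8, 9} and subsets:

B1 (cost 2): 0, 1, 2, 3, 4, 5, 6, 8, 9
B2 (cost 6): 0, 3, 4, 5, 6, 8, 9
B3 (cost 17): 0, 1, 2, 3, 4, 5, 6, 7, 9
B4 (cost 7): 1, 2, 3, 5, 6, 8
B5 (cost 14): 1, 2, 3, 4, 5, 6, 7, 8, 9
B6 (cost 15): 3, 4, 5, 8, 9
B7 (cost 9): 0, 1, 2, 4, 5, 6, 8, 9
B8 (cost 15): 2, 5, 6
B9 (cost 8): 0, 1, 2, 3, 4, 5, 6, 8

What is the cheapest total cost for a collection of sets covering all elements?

B1, B5 cover every element at cost 2 + 14 = 16.
Any cover uses at least 2 sets; among all covering selections none totals below 16.

16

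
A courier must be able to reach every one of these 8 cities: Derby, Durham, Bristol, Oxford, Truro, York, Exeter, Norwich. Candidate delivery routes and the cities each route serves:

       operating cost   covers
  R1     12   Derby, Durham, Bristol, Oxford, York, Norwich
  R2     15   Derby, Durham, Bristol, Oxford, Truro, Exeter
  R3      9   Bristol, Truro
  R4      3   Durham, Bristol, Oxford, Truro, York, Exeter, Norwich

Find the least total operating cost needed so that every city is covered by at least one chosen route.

R1, R4 cover every city at operating cost 12 + 3 = 15.
Any cover uses at least 2 routes; among all covering selections none totals below 15.

15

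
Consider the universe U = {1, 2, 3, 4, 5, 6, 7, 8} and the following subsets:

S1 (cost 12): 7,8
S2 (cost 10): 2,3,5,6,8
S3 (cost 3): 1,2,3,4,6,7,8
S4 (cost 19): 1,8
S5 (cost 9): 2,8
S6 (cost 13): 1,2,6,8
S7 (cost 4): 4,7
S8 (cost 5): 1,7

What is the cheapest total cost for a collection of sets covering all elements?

13

S2, S3 cover every element at cost 10 + 3 = 13.
Any cover uses at least 2 sets; among all covering selections none totals below 13.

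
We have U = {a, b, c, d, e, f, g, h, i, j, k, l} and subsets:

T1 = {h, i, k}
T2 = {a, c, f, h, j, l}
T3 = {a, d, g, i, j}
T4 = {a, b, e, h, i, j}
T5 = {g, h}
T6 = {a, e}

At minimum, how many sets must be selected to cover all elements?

4

T1, T2, T3, T4 together cover {a, b, c, d, e, f, g, h, i, j, k, l} — every element.
No 3 of the 6 sets cover everything (all 20 triples fall short), so 4 is minimum.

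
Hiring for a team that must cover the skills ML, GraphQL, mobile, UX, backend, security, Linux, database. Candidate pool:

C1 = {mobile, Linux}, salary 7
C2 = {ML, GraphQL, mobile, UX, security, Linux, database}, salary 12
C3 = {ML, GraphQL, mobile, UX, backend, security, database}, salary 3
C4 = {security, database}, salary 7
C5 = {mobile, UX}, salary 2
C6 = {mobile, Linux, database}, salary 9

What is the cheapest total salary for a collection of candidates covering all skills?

C1, C3 cover every skill at salary 7 + 3 = 10.
Any cover uses at least 2 candidates; among all covering selections none totals below 10.

10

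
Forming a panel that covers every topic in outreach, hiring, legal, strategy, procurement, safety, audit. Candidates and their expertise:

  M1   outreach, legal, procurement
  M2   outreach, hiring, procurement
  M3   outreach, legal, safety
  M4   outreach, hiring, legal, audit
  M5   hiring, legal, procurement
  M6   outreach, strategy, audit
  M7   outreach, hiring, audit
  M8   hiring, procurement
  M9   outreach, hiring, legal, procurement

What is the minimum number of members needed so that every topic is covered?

3

M2, M3, M6 together cover {outreach, hiring, legal, strategy, procurement, safety, audit} — every topic.
No 2 of the 9 members cover everything (all 36 pairs fall short), so 3 is minimum.
Greedy (largest uncovered first) would take M4, M1, M3, M6 — 4 members — but 3 suffice.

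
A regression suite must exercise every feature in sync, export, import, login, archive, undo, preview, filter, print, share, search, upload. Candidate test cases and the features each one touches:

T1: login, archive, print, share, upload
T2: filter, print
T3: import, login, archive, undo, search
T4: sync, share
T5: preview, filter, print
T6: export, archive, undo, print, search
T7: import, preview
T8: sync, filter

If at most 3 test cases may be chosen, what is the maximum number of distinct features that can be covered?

Choosing T1, T3, T5 covers {import, login, archive, undo, preview, filter, print, share, search, upload} — 10 features.
No choice of 3 test cases does better; here sync, export are left uncovered.

10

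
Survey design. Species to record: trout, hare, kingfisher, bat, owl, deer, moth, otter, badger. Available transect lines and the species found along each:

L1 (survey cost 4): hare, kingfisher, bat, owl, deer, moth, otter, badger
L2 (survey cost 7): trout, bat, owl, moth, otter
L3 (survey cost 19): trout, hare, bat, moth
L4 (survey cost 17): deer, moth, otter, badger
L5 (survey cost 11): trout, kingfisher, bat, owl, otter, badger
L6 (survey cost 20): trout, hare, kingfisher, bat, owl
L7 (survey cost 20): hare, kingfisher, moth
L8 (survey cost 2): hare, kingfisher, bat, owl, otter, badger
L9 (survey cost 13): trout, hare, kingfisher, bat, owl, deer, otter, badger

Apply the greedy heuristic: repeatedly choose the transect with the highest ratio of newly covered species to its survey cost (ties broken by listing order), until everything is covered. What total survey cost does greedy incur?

Pick 1: L8 adds 6 new (hare, kingfisher, bat, owl, otter, badger) at survey cost 2 (ratio 6/2).
Pick 2: L1 adds 2 new (deer, moth) at survey cost 4 (ratio 2/4).
Pick 3: L2 adds 1 new (trout) at survey cost 7 (ratio 1/7).
Greedy total survey cost: 2 + 4 + 7 = 13. (The true optimum is 11, so greedy overshoots here.)

13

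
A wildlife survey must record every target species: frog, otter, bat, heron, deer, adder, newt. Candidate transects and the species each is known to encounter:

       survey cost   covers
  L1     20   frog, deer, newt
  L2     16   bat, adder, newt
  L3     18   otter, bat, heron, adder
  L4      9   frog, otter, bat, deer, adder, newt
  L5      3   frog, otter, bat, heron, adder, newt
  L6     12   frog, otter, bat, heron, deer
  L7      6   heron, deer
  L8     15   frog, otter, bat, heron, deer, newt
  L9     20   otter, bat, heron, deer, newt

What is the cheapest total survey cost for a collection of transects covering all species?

9

L5, L7 cover every species at survey cost 3 + 6 = 9.
Any cover uses at least 2 transects; among all covering selections none totals below 9.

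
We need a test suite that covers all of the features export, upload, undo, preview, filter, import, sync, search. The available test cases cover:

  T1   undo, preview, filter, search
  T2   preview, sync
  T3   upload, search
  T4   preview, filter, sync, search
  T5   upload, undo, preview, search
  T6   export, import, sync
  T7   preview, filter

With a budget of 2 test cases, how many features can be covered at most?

7

Choosing T1, T6 covers {export, undo, preview, filter, import, sync, search} — 7 features.
No choice of 2 test cases does better; here upload is left uncovered.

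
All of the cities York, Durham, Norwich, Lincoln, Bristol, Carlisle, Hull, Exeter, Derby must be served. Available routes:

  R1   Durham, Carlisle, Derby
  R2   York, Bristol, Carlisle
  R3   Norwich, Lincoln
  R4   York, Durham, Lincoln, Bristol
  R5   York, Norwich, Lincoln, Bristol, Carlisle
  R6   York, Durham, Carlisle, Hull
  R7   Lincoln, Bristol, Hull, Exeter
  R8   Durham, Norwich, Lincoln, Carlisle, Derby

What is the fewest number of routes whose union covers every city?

3

R1, R5, R7 together cover {York, Durham, Norwich, Lincoln, Bristol, Carlisle, Hull, Exeter, Derby} — every city.
No 2 of the 8 routes cover everything (all 28 pairs fall short), so 3 is minimum.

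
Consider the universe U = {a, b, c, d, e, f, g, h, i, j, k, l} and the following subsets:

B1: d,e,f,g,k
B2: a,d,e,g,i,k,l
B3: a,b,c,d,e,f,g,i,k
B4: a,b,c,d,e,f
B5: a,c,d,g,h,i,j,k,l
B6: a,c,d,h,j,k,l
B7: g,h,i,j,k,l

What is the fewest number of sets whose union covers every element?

B3, B5 together cover {a, b, c, d, e, f, g, h, i, j, k, l} — every element.
No single set contains all 12 elements, so 2 is optimal.

2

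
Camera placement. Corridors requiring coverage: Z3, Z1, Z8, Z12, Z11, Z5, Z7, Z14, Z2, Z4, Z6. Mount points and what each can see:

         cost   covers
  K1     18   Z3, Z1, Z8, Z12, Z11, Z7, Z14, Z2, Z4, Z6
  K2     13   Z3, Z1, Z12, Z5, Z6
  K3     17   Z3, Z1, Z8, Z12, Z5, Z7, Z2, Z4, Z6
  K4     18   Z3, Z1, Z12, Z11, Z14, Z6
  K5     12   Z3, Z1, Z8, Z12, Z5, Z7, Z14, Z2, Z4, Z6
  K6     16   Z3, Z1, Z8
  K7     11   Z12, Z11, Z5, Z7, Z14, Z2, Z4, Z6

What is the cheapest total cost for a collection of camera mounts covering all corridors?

K5, K7 cover every corridor at cost 12 + 11 = 23.
Any cover uses at least 2 camera mounts; among all covering selections none totals below 23.

23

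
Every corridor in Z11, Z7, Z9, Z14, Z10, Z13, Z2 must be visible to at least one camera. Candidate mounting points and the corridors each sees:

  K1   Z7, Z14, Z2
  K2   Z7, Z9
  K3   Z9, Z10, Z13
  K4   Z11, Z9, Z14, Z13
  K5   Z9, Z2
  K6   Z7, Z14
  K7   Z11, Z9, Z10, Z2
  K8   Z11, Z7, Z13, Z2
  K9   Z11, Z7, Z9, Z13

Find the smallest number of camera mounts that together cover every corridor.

K1, K3, K4 together cover {Z11, Z7, Z9, Z14, Z10, Z13, Z2} — every corridor.
No 2 of the 9 camera mounts cover everything (all 36 pairs fall short), so 3 is minimum.

3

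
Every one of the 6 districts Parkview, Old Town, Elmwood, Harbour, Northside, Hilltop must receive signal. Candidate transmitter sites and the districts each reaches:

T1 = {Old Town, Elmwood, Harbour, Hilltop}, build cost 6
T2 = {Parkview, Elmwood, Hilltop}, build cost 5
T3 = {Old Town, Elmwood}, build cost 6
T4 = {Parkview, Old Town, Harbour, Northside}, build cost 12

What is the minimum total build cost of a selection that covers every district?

17

T2, T4 cover every district at build cost 5 + 12 = 17.
Any cover uses at least 2 transmitter sites; among all covering selections none totals below 17.
Greedy by coverage-per-build cost would pick T1, T2, T4 for 23 — worse than the optimum 17.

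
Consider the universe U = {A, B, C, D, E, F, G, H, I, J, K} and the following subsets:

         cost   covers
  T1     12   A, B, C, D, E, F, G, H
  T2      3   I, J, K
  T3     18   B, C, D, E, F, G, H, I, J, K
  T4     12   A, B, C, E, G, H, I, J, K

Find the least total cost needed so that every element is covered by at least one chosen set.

T1, T2 cover every element at cost 12 + 3 = 15.
Any cover uses at least 2 sets; among all covering selections none totals below 15.

15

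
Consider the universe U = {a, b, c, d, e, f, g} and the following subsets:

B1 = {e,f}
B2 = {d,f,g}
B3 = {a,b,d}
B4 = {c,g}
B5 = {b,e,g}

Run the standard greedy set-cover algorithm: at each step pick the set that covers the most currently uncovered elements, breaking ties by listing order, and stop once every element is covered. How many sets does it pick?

4

Pick 1: B2 covers 3 new elements (d, f, g).
Pick 2: B3 covers 2 new elements (a, b).
Pick 3: B1 covers 1 new elements (e).
Pick 4: B4 covers 1 new elements (c).
Greedy uses 4 sets. (The true minimum is 3.)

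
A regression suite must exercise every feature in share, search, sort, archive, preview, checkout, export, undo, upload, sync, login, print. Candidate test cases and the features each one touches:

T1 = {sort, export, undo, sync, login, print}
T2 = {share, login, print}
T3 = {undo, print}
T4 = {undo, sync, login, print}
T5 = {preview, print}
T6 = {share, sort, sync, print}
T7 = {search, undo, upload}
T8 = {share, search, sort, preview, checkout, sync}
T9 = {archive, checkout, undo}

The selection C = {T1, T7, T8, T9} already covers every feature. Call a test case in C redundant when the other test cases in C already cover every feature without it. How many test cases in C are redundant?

Drop T1: export, login, print uncovered — not redundant.
Drop T7: upload uncovered — not redundant.
Drop T8: share, preview uncovered — not redundant.
Drop T9: archive uncovered — not redundant.
None of the test cases in C is redundant.

0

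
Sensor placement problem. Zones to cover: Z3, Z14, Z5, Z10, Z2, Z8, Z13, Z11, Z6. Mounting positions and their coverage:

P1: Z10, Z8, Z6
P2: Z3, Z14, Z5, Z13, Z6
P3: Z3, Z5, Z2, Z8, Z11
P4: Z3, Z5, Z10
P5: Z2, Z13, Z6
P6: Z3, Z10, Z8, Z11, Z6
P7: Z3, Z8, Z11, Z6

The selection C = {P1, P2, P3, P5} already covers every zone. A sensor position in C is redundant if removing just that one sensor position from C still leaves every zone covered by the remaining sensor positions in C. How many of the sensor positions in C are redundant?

1

Drop P1: Z10 uncovered — not redundant.
Drop P2: Z14 uncovered — not redundant.
Drop P3: Z11 uncovered — not redundant.
Drop P5: the rest still cover every zone — redundant.
1 redundant: P5.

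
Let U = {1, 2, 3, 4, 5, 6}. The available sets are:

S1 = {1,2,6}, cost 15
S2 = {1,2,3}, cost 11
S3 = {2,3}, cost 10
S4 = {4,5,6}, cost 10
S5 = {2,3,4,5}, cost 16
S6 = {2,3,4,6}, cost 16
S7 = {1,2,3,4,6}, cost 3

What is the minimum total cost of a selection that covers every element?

S4, S7 cover every element at cost 10 + 3 = 13.
Any cover uses at least 2 sets; among all covering selections none totals below 13.

13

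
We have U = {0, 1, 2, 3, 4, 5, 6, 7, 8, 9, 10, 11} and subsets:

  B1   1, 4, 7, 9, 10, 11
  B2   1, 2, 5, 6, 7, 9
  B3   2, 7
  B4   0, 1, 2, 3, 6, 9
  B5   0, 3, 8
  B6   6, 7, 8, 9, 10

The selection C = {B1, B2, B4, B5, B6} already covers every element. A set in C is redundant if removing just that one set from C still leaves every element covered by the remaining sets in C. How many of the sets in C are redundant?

3

Drop B1: 4, 11 uncovered — not redundant.
Drop B2: 5 uncovered — not redundant.
Drop B4: the rest still cover every element — redundant.
Drop B5: the rest still cover every element — redundant.
Drop B6: the rest still cover every element — redundant.
3 redundant: B4, B5, B6.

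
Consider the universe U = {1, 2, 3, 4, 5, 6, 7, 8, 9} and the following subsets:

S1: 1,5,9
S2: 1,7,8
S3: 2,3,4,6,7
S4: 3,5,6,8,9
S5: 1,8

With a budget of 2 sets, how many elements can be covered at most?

Choosing S1, S3 covers {1, 2, 3, 4, 5, 6, 7, 9} — 8 elements.
No choice of 2 sets does better; here 8 is left uncovered.

8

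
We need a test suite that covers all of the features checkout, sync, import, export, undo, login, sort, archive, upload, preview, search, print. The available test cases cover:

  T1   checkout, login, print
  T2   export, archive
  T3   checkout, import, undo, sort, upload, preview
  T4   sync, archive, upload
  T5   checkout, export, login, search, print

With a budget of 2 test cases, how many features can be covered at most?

10

Choosing T3, T5 covers {checkout, import, export, undo, login, sort, upload, preview, search, print} — 10 features.
No choice of 2 test cases does better; here sync, archive are left uncovered.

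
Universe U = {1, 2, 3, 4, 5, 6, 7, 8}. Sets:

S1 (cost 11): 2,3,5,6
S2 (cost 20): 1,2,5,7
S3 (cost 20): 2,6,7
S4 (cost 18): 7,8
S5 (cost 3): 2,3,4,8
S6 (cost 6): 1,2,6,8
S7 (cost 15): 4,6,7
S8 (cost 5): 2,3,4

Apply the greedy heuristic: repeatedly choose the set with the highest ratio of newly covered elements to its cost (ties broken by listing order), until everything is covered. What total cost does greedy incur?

29

Pick 1: S5 adds 4 new (2, 3, 4, 8) at cost 3 (ratio 4/3).
Pick 2: S6 adds 2 new (1, 6) at cost 6 (ratio 2/6).
Pick 3: S2 adds 2 new (5, 7) at cost 20 (ratio 2/20).
Greedy total cost: 3 + 6 + 20 = 29.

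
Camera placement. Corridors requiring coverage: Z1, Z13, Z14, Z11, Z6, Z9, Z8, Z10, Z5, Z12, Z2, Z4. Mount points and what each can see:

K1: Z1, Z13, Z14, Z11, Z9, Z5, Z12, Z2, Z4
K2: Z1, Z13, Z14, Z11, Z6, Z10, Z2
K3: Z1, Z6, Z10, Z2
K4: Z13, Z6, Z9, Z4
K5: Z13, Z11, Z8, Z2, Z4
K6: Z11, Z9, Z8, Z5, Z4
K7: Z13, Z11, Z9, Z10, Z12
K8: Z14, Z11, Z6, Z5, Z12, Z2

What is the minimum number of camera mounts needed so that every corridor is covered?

3

K1, K2, K5 together cover {Z1, Z13, Z14, Z11, Z6, Z9, Z8, Z10, Z5, Z12, Z2, Z4} — every corridor.
No 2 of the 8 camera mounts cover everything (all 28 pairs fall short), so 3 is minimum.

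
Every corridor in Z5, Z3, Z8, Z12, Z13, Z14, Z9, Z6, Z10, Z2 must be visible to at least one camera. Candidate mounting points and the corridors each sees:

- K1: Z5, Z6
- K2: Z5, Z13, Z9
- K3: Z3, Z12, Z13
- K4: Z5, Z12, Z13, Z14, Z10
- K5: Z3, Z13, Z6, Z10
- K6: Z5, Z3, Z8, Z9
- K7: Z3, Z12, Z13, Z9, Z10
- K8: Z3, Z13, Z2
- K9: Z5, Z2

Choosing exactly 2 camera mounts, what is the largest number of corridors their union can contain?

Choosing K4, K6 covers {Z5, Z3, Z8, Z12, Z13, Z14, Z9, Z10} — 8 corridors.
No choice of 2 camera mounts does better; here Z6, Z2 are left uncovered.

8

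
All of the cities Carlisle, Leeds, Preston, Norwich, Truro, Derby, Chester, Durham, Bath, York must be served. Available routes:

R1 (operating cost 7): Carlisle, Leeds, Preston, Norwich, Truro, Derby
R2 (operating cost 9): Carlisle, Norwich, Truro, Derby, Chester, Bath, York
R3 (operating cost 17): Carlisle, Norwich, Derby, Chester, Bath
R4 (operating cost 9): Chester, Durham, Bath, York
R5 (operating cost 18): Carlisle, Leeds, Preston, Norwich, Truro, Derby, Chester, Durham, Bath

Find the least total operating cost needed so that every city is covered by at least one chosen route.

R1, R4 cover every city at operating cost 7 + 9 = 16.
Any cover uses at least 2 routes; among all covering selections none totals below 16.

16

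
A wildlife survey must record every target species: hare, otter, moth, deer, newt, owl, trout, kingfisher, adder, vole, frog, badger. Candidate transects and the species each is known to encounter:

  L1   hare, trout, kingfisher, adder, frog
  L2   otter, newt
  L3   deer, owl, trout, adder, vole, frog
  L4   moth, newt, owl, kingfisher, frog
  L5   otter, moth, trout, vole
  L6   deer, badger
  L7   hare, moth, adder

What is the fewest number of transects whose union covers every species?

L1, L4, L5, L6 together cover {hare, otter, moth, deer, newt, owl, trout, kingfisher, adder, vole, frog, badger} — every species.
No 3 of the 7 transects cover everything (all 35 triples fall short), so 4 is minimum.
Greedy (largest uncovered first) would take L3, L4, L1, L2, L6 — 5 transects — but 4 suffice.

4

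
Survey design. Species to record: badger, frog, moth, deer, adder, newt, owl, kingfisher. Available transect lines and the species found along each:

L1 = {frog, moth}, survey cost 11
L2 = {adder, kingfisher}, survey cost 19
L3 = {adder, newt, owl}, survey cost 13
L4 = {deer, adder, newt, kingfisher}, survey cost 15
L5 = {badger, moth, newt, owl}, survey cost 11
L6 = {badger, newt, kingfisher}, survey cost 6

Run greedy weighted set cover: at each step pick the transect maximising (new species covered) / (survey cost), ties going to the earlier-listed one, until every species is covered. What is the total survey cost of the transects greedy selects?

45

Pick 1: L6 adds 3 new (badger, newt, kingfisher) at survey cost 6 (ratio 3/6).
Pick 2: L1 adds 2 new (frog, moth) at survey cost 11 (ratio 2/11).
Pick 3: L3 adds 2 new (adder, owl) at survey cost 13 (ratio 2/13).
Pick 4: L4 adds 1 new (deer) at survey cost 15 (ratio 1/15).
Greedy total survey cost: 6 + 11 + 13 + 15 = 45. (The true optimum is 37, so greedy overshoots here.)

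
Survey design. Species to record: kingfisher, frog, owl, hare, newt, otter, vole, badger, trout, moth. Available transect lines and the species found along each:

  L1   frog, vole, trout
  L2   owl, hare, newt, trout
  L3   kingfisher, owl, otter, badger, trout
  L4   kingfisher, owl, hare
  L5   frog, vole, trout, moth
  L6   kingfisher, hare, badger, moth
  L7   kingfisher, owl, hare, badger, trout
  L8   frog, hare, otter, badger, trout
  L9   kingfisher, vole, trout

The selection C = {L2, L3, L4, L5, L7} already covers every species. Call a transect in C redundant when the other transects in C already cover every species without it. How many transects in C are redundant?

2

Drop L2: newt uncovered — not redundant.
Drop L3: otter uncovered — not redundant.
Drop L4: the rest still cover every species — redundant.
Drop L5: frog, vole, moth uncovered — not redundant.
Drop L7: the rest still cover every species — redundant.
2 redundant: L4, L7.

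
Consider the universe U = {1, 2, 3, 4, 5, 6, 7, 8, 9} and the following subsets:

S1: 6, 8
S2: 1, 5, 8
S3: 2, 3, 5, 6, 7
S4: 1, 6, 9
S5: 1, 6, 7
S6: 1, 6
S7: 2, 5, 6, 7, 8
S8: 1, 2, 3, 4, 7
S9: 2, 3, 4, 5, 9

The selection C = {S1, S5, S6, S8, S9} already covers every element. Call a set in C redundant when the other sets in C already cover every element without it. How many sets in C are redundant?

Drop S1: 8 uncovered — not redundant.
Drop S5: the rest still cover every element — redundant.
Drop S6: the rest still cover every element — redundant.
Drop S8: the rest still cover every element — redundant.
Drop S9: 5, 9 uncovered — not redundant.
3 redundant: S5, S6, S8.

3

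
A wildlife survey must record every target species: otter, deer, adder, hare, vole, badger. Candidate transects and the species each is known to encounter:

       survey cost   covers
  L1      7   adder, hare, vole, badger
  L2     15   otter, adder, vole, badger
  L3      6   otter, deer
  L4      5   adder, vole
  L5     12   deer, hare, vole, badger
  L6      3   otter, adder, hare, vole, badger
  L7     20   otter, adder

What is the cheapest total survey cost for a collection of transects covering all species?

L3, L6 cover every species at survey cost 6 + 3 = 9.
Any cover uses at least 2 transects; among all covering selections none totals below 9.

9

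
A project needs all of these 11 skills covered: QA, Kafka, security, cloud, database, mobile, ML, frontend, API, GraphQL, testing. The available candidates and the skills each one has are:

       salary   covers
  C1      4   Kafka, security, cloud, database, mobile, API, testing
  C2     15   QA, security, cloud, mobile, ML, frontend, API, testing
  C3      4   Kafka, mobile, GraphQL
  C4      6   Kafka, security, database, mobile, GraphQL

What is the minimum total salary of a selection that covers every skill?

21

C2, C4 cover every skill at salary 15 + 6 = 21.
Any cover uses at least 2 candidates; among all covering selections none totals below 21.
Greedy by coverage-per-salary would pick C1, C3, C2 for 23 — worse than the optimum 21.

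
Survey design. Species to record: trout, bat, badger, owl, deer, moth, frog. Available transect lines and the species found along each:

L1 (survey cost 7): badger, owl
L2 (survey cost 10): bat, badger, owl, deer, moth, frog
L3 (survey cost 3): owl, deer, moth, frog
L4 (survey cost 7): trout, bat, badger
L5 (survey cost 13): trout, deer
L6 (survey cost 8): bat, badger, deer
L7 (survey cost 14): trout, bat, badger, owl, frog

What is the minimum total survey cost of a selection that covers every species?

L3, L4 cover every species at survey cost 3 + 7 = 10.
Any cover uses at least 2 transects; among all covering selections none totals below 10.

10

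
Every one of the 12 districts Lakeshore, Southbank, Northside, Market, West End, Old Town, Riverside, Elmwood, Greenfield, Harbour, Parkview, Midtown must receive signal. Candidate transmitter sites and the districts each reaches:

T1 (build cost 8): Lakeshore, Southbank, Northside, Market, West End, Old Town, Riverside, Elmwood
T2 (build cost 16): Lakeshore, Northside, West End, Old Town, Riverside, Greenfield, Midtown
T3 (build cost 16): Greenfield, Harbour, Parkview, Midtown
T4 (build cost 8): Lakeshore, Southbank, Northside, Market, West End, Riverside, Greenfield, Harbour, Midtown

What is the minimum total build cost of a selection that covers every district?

24

T1, T3 cover every district at build cost 8 + 16 = 24.
Any cover uses at least 2 transmitter sites; among all covering selections none totals below 24.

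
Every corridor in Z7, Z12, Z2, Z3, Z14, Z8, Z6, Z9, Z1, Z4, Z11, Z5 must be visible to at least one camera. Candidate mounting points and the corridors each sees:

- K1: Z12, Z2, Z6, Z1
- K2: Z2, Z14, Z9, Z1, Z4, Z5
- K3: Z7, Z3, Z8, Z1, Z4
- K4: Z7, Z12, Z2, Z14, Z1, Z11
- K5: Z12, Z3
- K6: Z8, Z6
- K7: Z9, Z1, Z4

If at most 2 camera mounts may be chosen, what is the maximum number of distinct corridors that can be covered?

Choosing K2, K3 covers {Z7, Z2, Z3, Z14, Z8, Z9, Z1, Z4, Z5} — 9 corridors.
No choice of 2 camera mounts does better; here Z12, Z6, Z11 are left uncovered.

9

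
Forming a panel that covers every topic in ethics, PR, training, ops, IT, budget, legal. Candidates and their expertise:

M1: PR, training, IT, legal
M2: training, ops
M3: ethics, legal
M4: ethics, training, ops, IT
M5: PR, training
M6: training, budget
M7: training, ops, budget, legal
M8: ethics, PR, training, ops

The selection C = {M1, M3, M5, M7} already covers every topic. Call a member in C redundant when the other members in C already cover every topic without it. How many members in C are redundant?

Drop M1: IT uncovered — not redundant.
Drop M3: ethics uncovered — not redundant.
Drop M5: the rest still cover every topic — redundant.
Drop M7: ops, budget uncovered — not redundant.
1 redundant: M5.

1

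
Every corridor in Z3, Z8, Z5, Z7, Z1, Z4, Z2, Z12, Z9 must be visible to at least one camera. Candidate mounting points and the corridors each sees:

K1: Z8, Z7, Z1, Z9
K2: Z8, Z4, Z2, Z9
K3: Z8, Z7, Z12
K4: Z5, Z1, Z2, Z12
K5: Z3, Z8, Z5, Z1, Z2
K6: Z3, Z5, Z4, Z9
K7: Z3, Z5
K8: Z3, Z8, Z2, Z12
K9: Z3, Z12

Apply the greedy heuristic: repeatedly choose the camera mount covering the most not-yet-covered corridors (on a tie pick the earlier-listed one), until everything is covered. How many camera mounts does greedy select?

Pick 1: K5 covers 5 new corridors (Z3, Z8, Z5, Z1, Z2).
Pick 2: K1 covers 2 new corridors (Z7, Z9).
Pick 3: K2 covers 1 new corridors (Z4).
Pick 4: K3 covers 1 new corridors (Z12).
Greedy uses 4 camera mounts. (The true minimum is 3.)

4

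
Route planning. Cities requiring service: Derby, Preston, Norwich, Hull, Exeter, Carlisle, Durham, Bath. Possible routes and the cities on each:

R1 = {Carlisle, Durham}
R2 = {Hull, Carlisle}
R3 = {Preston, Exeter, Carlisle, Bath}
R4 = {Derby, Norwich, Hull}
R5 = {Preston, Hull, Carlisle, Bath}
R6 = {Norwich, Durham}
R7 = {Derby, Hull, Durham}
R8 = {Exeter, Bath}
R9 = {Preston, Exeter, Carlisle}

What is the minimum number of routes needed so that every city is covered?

R1, R3, R4 together cover {Derby, Preston, Norwich, Hull, Exeter, Carlisle, Durham, Bath} — every city.
No 2 of the 9 routes cover everything (all 36 pairs fall short), so 3 is minimum.

3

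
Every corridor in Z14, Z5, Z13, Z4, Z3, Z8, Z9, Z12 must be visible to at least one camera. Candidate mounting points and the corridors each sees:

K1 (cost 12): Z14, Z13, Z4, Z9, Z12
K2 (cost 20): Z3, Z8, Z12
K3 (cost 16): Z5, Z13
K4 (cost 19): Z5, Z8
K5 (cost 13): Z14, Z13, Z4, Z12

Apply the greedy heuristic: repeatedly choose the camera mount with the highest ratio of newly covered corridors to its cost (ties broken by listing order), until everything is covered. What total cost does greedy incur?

Pick 1: K1 adds 5 new (Z14, Z13, Z4, Z9, Z12) at cost 12 (ratio 5/12).
Pick 2: K4 adds 2 new (Z5, Z8) at cost 19 (ratio 2/19).
Pick 3: K2 adds 1 new (Z3) at cost 20 (ratio 1/20).
Greedy total cost: 12 + 19 + 20 = 51. (The true optimum is 48, so greedy overshoots here.)

51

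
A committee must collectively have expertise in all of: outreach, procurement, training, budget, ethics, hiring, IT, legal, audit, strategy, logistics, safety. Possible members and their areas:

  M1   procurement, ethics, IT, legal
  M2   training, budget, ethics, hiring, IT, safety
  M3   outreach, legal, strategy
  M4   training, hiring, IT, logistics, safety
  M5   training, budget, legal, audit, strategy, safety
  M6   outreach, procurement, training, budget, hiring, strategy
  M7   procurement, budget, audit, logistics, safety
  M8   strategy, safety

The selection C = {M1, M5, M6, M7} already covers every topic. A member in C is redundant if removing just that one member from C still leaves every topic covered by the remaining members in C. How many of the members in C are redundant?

1

Drop M1: ethics, IT uncovered — not redundant.
Drop M5: the rest still cover every topic — redundant.
Drop M6: outreach, hiring uncovered — not redundant.
Drop M7: logistics uncovered — not redundant.
1 redundant: M5.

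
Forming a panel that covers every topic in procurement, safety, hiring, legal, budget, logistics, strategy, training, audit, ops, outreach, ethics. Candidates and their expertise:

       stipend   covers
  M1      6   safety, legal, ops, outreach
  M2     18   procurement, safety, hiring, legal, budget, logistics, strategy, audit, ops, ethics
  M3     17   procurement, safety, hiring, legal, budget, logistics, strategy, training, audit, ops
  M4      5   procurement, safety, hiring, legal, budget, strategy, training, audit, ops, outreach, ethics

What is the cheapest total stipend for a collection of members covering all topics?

22

M3, M4 cover every topic at stipend 17 + 5 = 22.
Any cover uses at least 2 members; among all covering selections none totals below 22.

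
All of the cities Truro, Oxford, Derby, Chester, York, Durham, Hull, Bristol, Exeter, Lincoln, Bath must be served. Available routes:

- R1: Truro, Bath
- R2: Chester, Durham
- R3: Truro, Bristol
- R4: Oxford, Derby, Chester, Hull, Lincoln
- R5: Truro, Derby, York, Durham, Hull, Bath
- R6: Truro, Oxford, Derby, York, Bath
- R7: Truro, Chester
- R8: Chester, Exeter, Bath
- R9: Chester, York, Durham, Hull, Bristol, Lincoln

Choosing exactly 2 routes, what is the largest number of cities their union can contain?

Choosing R6, R9 covers {Truro, Oxford, Derby, Chester, York, Durham, Hull, Bristol, Lincoln, Bath} — 10 cities.
No choice of 2 routes does better; here Exeter is left uncovered.

10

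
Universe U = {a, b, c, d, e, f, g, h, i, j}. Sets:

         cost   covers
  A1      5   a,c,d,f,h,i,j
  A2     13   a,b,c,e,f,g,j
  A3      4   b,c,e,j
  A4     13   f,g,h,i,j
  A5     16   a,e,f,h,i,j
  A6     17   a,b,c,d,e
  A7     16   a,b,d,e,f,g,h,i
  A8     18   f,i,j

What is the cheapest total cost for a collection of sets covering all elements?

18

A1, A2 cover every element at cost 5 + 13 = 18.
Any cover uses at least 2 sets; among all covering selections none totals below 18.
Greedy by coverage-per-cost would pick A1, A3, A2 for 22 — worse than the optimum 18.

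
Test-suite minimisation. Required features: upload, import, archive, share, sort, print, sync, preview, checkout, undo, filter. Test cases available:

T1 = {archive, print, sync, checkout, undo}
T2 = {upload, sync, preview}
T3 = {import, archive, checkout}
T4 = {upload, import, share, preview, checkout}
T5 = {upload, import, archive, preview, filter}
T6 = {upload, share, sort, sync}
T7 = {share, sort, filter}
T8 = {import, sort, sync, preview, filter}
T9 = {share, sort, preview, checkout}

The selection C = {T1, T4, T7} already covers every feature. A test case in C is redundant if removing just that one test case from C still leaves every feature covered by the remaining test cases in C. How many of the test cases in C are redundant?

0

Drop T1: archive, print, sync, undo uncovered — not redundant.
Drop T4: upload, import, preview uncovered — not redundant.
Drop T7: sort, filter uncovered — not redundant.
None of the test cases in C is redundant.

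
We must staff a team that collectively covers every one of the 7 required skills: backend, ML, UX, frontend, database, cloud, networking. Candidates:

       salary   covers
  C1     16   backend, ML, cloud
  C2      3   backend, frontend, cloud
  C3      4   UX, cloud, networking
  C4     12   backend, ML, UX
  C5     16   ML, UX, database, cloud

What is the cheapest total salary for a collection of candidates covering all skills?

C2, C3, C5 cover every skill at salary 3 + 4 + 16 = 23.
Any cover uses at least 3 candidates; among all covering selections none totals below 23.

23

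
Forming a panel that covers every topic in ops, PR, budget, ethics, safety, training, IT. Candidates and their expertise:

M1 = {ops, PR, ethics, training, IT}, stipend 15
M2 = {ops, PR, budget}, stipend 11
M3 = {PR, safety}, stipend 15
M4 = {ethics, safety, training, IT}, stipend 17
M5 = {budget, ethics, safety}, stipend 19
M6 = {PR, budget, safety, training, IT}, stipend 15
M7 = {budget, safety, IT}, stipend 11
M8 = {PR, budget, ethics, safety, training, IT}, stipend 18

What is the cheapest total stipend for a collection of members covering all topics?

M1, M7 cover every topic at stipend 15 + 11 = 26.
Any cover uses at least 2 members; among all covering selections none totals below 26.

26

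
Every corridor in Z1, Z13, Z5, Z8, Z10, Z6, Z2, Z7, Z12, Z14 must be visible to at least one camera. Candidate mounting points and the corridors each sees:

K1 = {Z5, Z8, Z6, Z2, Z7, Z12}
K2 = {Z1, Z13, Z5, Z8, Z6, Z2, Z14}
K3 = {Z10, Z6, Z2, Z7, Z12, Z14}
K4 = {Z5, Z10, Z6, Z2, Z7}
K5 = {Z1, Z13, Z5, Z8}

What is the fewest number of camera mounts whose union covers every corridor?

K2, K3 together cover {Z1, Z13, Z5, Z8, Z10, Z6, Z2, Z7, Z12, Z14} — every corridor.
No single camera mount contains all 10 corridors, so 2 is optimal.

2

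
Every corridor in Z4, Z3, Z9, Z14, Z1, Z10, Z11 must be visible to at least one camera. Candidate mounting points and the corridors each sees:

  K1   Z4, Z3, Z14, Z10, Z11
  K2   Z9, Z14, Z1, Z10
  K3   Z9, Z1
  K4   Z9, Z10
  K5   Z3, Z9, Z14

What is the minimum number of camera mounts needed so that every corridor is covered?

2

K1, K2 together cover {Z4, Z3, Z9, Z14, Z1, Z10, Z11} — every corridor.
No single camera mount contains all 7 corridors, so 2 is optimal.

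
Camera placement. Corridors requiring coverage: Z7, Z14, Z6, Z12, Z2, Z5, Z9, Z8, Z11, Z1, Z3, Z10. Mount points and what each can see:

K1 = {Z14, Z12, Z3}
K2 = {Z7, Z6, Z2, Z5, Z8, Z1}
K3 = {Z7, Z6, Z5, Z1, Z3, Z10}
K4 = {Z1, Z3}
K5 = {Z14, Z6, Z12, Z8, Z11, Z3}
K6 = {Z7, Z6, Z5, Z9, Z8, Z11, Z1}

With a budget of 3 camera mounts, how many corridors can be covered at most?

Choosing K1, K2, K6 covers {Z7, Z14, Z6, Z12, Z2, Z5, Z9, Z8, Z11, Z1, Z3} — 11 corridors.
No choice of 3 camera mounts does better; here Z10 is left uncovered.

11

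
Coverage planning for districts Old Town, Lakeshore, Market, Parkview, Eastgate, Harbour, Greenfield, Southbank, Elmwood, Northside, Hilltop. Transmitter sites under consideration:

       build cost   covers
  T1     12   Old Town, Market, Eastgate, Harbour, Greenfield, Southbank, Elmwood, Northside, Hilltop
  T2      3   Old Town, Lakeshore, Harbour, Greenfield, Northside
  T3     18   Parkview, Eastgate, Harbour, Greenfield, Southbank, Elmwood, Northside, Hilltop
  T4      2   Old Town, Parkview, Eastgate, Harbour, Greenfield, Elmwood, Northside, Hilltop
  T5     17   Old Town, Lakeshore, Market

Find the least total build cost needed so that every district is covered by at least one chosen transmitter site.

T1, T2, T4 cover every district at build cost 12 + 3 + 2 = 17.
Any cover uses at least 2 transmitter sites; among all covering selections none totals below 17.

17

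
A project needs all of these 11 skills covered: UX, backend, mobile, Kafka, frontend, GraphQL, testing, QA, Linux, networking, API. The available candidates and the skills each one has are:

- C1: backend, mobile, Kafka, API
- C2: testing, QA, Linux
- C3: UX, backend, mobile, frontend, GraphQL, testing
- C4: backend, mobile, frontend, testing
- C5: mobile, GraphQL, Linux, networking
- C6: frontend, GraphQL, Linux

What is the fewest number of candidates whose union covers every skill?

4

C1, C2, C3, C5 together cover {UX, backend, mobile, Kafka, frontend, GraphQL, testing, QA, Linux, networking, API} — every skill.
No 3 of the 6 candidates cover everything (all 20 triples fall short), so 4 is minimum.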